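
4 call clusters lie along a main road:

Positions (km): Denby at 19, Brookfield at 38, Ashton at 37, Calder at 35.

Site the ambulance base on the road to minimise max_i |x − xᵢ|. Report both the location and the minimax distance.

location 28.5, max distance 9.5

The 1-center on a line is the midpoint of the two extreme points: leftmost at 19, rightmost at 38.
Optimal location = (19 + 38)/2 = 28.5; maximum distance = (38 − 19)/2 = 9.5.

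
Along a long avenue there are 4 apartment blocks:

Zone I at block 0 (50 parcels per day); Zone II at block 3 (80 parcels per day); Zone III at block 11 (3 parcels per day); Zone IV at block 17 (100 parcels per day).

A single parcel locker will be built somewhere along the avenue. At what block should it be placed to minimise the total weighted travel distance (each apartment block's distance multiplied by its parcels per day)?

x = 3

For a sum of weighted absolute distances on a line, the optimum is the weighted median (not the mean). Total weight W = 233; half-weight = 116.5.
Sort by position and accumulate weight:
  block 0 (Zone I, w=50) → cum 50
  block 3 (Zone II, w=80) → cum 130  ≥ 116.5 → median here
  block 11 (Zone III, w=3) → cum 133
  block 17 (Zone IV, w=100) → cum 233
Optimal location: block 3.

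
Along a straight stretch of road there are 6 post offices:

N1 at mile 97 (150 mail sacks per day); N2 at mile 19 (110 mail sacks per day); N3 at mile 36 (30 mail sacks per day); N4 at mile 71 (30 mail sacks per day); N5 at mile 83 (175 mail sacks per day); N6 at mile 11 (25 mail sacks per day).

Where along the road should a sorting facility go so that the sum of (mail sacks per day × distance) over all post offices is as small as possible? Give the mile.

x = 83

For a sum of weighted absolute distances on a line, the optimum is the weighted median (not the mean). Total weight W = 520; half-weight = 260.
Sort by position and accumulate weight:
  mile 11 (N6, w=25) → cum 25
  mile 19 (N2, w=110) → cum 135
  mile 36 (N3, w=30) → cum 165
  mile 71 (N4, w=30) → cum 195
  mile 83 (N5, w=175) → cum 370  ≥ 260 → median here
  mile 97 (N1, w=150) → cum 520
Optimal location: mile 83.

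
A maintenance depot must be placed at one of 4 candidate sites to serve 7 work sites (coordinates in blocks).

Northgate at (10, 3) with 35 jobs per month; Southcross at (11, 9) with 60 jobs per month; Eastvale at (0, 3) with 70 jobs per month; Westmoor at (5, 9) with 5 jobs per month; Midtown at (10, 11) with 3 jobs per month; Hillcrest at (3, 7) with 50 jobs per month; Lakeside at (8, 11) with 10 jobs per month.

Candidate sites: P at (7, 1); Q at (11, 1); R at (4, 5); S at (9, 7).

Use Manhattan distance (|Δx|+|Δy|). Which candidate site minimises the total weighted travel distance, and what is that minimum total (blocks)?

Total weighted distance at each candidate:
  P (7, 1): total = 2224
  Q (11, 1): total = 2428
  R (4, 5): total = 1671
  S (9, 7): total = 1720
Minimum is at R with total 1671 blocks.

R, total 1671 blocks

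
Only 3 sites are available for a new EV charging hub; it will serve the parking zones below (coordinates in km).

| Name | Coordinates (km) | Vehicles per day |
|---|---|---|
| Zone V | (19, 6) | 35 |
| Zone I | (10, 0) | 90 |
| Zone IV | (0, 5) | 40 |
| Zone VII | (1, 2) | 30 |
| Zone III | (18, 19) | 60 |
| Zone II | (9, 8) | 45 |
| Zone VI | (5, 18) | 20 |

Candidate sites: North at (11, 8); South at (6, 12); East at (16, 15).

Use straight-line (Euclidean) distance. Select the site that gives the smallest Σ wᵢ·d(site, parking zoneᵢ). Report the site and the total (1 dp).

North, total 2925.7 km

Total weighted distance at each candidate:
  North (11, 8): total = 2925.7
  South (6, 12): total = 3523.9
  East (16, 15): total = 4078.1
Minimum is at North with total 2925.7 km.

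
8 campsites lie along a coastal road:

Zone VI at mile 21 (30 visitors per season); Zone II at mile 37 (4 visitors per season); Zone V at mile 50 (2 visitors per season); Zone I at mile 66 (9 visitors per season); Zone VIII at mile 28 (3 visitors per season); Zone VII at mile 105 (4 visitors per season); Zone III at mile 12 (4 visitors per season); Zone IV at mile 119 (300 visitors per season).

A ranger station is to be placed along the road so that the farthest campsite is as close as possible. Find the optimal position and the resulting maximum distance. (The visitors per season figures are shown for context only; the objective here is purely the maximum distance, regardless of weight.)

location 65.5, max distance 53.5

The 1-center on a line is the midpoint of the two extreme points: leftmost at 12, rightmost at 119.
Optimal location = (12 + 119)/2 = 65.5; maximum distance = (119 − 12)/2 = 53.5.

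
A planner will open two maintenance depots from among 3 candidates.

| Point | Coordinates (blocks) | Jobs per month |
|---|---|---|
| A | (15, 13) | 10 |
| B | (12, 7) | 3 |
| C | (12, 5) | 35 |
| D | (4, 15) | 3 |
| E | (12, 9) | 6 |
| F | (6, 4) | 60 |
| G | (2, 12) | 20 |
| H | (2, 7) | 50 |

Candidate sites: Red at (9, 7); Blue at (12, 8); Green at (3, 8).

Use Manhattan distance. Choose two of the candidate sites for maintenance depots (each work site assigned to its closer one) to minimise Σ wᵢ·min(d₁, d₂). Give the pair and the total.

Evaluate every pair (each demand assigned to the nearer of the two):
  {Blue, Green}: total = 838
  {Red, Green}: total = 918
  {Red, Blue}: total = 1183
Best pair: {Blue, Green} with total 838.

{Blue, Green}, total 838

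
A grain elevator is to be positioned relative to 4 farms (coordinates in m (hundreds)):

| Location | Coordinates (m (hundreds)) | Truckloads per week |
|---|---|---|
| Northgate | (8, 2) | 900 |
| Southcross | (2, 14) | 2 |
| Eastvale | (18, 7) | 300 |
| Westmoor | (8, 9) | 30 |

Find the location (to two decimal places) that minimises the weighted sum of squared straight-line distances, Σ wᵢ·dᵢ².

The minimiser of Σwᵢ‖p−pᵢ‖² is the weighted centroid p* = (Σwᵢpᵢ)/(Σwᵢ).
Σwᵢ = 1232.
Σwᵢxᵢ = 900·8 + 2·2 + 300·18 + 30·8 = 12844.
Σwᵢyᵢ = 900·2 + 2·14 + 300·7 + 30·9 = 4198.
x* = 12844/1232 = 10.43, y* = 4198/1232 = 3.41.

(10.43, 3.41)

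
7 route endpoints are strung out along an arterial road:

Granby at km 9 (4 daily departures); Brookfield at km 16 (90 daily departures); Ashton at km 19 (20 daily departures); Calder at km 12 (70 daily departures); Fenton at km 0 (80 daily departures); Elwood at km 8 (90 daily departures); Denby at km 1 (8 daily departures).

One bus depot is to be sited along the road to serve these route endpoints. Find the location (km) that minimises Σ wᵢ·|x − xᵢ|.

x = 9

For a sum of weighted absolute distances on a line, the optimum is the weighted median (not the mean). Total weight W = 362; half-weight = 181.
Sort by position and accumulate weight:
  km 0 (Fenton, w=80) → cum 80
  km 1 (Denby, w=8) → cum 88
  km 8 (Elwood, w=90) → cum 178
  km 9 (Granby, w=4) → cum 182  ≥ 181 → median here
  km 12 (Calder, w=70) → cum 252
  km 16 (Brookfield, w=90) → cum 342
  km 19 (Ashton, w=20) → cum 362
Optimal location: km 9.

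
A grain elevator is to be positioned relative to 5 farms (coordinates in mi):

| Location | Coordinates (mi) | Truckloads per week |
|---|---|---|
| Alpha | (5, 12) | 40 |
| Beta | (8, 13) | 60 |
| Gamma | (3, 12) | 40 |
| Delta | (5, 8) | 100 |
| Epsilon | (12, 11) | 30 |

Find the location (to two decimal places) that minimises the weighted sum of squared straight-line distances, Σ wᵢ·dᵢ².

The minimiser of Σwᵢ‖p−pᵢ‖² is the weighted centroid p* = (Σwᵢpᵢ)/(Σwᵢ).
Σwᵢ = 270.
Σwᵢxᵢ = 40·5 + 60·8 + 40·3 + 100·5 + 30·12 = 1660.
Σwᵢyᵢ = 40·12 + 60·13 + 40·12 + 100·8 + 30·11 = 2870.
x* = 1660/270 = 6.15, y* = 2870/270 = 10.63.

(6.15, 10.63)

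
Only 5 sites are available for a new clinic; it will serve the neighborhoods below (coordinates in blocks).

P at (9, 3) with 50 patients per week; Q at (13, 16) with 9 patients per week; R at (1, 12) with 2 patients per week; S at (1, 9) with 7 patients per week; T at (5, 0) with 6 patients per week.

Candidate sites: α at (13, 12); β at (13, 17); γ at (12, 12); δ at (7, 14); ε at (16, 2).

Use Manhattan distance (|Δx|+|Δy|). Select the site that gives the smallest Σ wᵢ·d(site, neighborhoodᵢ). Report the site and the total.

ε, total 835 blocks

Total weighted distance at each candidate:
  α (13, 12): total = 935
  β (13, 17): total = 1233
  γ (12, 12): total = 879
  δ (7, 14): total = 911
  ε (16, 2): total = 835
Minimum is at ε with total 835 blocks.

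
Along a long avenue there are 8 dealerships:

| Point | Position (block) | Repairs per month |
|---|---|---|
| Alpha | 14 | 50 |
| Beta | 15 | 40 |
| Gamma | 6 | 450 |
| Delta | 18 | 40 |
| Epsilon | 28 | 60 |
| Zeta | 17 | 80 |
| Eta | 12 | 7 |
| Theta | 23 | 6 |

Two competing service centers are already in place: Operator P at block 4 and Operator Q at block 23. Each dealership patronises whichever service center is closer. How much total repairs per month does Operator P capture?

The indifferent point is the midpoint (4+23)/2 = 13.5; dealerships left of it (closer to Operator P at 4) go to Operator P, those right go to Operator Q.
  Gamma at 6 (w=450) → Operator P
  Eta at 12 (w=7) → Operator P
  Alpha at 14 (w=50) → Operator Q
  Beta at 15 (w=40) → Operator Q
  Zeta at 17 (w=80) → Operator Q
  Delta at 18 (w=40) → Operator Q
  Theta at 23 (w=6) → Operator Q
  Epsilon at 28 (w=60) → Operator Q
Operator P captures 457; Operator Q captures 276.

457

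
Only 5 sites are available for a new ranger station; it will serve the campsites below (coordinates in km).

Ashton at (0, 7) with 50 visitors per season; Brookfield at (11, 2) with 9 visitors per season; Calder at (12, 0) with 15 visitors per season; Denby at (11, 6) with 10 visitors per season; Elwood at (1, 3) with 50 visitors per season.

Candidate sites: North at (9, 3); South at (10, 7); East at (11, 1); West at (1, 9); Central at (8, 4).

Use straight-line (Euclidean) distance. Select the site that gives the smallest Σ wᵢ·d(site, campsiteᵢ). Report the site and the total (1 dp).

West, total 839.3 km

Total weighted distance at each candidate:
  North (9, 3): total = 1012.3
  South (10, 7): total = 1161.7
  East (11, 1): total = 1216.6
  West (1, 9): total = 839.3
  Central (8, 4): total = 934.1
Minimum is at West with total 839.3 km.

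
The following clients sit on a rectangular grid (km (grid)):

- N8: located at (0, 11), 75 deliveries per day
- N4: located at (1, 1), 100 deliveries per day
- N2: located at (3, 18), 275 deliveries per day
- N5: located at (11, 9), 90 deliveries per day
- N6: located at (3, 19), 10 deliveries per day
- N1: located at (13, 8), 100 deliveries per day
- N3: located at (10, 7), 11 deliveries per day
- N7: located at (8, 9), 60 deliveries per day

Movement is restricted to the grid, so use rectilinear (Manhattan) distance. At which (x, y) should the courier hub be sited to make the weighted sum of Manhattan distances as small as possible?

(3, 9)

Manhattan distance separates: Σwᵢ(|x−xᵢ|+|y−yᵢ|) = Σwᵢ|x−xᵢ| + Σwᵢ|y−yᵢ|, so x and y are optimised independently as 1-D weighted medians.
Total weight W = 721; half = 360.5.
x-coordinate, sorted with cumulative weight:
  x=0 (N8, w=75) cum 75
  x=1 (N4, w=100) cum 175
  x=3 (N2, w=275) cum 450  ← median
  x=3 (N6, w=10) cum 460
  x=8 (N7, w=60) cum 520
  x=10 (N3, w=11) cum 531
  x=11 (N5, w=90) cum 621
  x=13 (N1, w=100) cum 721
⇒ x* = 3
y-coordinate, sorted with cumulative weight:
  y=1 (N4, w=100) cum 100
  y=7 (N3, w=11) cum 111
  y=8 (N1, w=100) cum 211
  y=9 (N5, w=90) cum 301
  y=9 (N7, w=60) cum 361  ← median
  y=11 (N8, w=75) cum 436
  y=18 (N2, w=275) cum 711
  y=19 (N6, w=10) cum 721
⇒ y* = 9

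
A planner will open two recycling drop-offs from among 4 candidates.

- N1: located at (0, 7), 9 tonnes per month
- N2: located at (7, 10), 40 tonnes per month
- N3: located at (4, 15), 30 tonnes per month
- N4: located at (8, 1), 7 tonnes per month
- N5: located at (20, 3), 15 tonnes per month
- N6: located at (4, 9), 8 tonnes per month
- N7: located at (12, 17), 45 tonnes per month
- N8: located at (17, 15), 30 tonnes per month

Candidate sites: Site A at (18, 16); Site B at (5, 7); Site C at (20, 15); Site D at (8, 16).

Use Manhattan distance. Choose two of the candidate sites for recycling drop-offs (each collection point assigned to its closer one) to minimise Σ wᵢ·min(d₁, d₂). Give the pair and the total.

Evaluate every pair (each demand assigned to the nearer of the two):
  {Site A, Site B}: total = 1202
  {Site C, Site D}: total = 1271
  {Site A, Site D}: total = 1286
  {Site B, Site D}: total = 1292
  {Site B, Site C}: total = 1322
  {Site A, Site C}: total = 2271
Best pair: {Site A, Site B} with total 1202.

{Site A, Site B}, total 1202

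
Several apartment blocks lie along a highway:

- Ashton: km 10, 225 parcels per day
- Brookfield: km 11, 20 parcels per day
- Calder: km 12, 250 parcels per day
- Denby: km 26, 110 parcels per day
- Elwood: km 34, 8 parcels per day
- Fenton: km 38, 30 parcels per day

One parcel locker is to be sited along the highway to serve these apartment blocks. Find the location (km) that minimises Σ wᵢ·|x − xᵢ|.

x = 12

For a sum of weighted absolute distances on a line, the optimum is the weighted median (not the mean). Total weight W = 643; half-weight = 321.5.
Sort by position and accumulate weight:
  km 10 (Ashton, w=225) → cum 225
  km 11 (Brookfield, w=20) → cum 245
  km 12 (Calder, w=250) → cum 495  ≥ 321.5 → median here
  km 26 (Denby, w=110) → cum 605
  km 34 (Elwood, w=8) → cum 613
  km 38 (Fenton, w=30) → cum 643
Optimal location: km 12.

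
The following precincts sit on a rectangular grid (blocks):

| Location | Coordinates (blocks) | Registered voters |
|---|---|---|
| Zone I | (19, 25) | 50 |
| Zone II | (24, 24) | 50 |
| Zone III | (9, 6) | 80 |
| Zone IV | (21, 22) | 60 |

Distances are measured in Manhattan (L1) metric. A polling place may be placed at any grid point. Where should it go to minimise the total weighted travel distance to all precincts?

(19, 22)

Manhattan distance separates: Σwᵢ(|x−xᵢ|+|y−yᵢ|) = Σwᵢ|x−xᵢ| + Σwᵢ|y−yᵢ|, so x and y are optimised independently as 1-D weighted medians.
Total weight W = 240; half = 120.
x-coordinate, sorted with cumulative weight:
  x=9 (Zone III, w=80) cum 80
  x=19 (Zone I, w=50) cum 130  ← median
  x=21 (Zone IV, w=60) cum 190
  x=24 (Zone II, w=50) cum 240
⇒ x* = 19
y-coordinate, sorted with cumulative weight:
  y=6 (Zone III, w=80) cum 80
  y=22 (Zone IV, w=60) cum 140  ← median
  y=24 (Zone II, w=50) cum 190
  y=25 (Zone I, w=50) cum 240
⇒ y* = 22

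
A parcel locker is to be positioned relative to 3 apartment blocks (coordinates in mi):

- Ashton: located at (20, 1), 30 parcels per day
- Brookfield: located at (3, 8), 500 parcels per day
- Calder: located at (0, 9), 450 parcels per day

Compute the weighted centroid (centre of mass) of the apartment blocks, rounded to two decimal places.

The minimiser of Σwᵢ‖p−pᵢ‖² is the weighted centroid p* = (Σwᵢpᵢ)/(Σwᵢ).
Σwᵢ = 980.
Σwᵢxᵢ = 30·20 + 500·3 + 450·0 = 2100.
Σwᵢyᵢ = 30·1 + 500·8 + 450·9 = 8080.
x* = 2100/980 = 2.14, y* = 8080/980 = 8.24.

(2.14, 8.24)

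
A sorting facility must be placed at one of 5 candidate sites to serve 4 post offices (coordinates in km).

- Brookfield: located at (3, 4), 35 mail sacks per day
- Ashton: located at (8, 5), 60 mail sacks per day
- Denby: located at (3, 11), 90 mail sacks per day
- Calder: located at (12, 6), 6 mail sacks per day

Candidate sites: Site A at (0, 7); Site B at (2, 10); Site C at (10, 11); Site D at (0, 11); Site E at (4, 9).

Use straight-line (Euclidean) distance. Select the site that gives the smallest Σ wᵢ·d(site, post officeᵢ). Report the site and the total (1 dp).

Site E, total 770.4 km

Total weighted distance at each candidate:
  Site A (0, 7): total = 1165.5
  Site B (2, 10): total = 873.4
  Site C (10, 11): total = 1388.3
  Site D (0, 11): total = 1214.6
  Site E (4, 9): total = 770.4
Minimum is at Site E with total 770.4 km.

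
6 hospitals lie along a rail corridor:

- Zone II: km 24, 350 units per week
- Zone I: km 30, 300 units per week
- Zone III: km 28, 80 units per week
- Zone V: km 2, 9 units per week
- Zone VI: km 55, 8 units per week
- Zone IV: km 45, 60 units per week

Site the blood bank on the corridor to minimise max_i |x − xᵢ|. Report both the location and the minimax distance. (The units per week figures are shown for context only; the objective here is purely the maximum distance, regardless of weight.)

location 28.5, max distance 26.5

The 1-center on a line is the midpoint of the two extreme points: leftmost at 2, rightmost at 55.
Optimal location = (2 + 55)/2 = 28.5; maximum distance = (55 − 2)/2 = 26.5.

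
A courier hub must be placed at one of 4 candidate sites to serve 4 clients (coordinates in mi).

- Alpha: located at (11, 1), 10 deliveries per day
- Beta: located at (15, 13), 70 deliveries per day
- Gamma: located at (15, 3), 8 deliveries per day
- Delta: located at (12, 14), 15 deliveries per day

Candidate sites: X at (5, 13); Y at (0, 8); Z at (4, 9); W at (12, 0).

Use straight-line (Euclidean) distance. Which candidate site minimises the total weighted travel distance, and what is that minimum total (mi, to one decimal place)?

X, total 1053.4 mi

Total weighted distance at each candidate:
  X (5, 13): total = 1053.4
  Y (0, 8): total = 1564.9
  Z (4, 9): total = 1167.4
  W (12, 0): total = 1192.0
Minimum is at X with total 1053.4 mi.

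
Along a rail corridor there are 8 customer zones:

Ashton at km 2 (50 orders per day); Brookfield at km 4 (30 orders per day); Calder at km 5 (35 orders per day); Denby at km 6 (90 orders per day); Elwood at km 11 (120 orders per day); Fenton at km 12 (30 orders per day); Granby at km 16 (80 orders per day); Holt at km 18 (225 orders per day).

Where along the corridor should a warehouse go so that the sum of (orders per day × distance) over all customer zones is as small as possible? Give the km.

For a sum of weighted absolute distances on a line, the optimum is the weighted median (not the mean). Total weight W = 660; half-weight = 330.
Sort by position and accumulate weight:
  km 2 (Ashton, w=50) → cum 50
  km 4 (Brookfield, w=30) → cum 80
  km 5 (Calder, w=35) → cum 115
  km 6 (Denby, w=90) → cum 205
  km 11 (Elwood, w=120) → cum 325
  km 12 (Fenton, w=30) → cum 355  ≥ 330 → median here
  km 16 (Granby, w=80) → cum 435
  km 18 (Holt, w=225) → cum 660
Optimal location: km 12.

x = 12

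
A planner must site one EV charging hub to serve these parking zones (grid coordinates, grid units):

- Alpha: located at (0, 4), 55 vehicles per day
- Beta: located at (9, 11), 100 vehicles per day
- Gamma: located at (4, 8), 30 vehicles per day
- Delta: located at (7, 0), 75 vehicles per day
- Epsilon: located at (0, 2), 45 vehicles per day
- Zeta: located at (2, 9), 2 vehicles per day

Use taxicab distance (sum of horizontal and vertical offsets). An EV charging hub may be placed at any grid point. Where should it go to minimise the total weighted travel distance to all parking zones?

(7, 4)

Manhattan distance separates: Σwᵢ(|x−xᵢ|+|y−yᵢ|) = Σwᵢ|x−xᵢ| + Σwᵢ|y−yᵢ|, so x and y are optimised independently as 1-D weighted medians.
Total weight W = 307; half = 153.5.
x-coordinate, sorted with cumulative weight:
  x=0 (Alpha, w=55) cum 55
  x=0 (Epsilon, w=45) cum 100
  x=2 (Zeta, w=2) cum 102
  x=4 (Gamma, w=30) cum 132
  x=7 (Delta, w=75) cum 207  ← median
  x=9 (Beta, w=100) cum 307
⇒ x* = 7
y-coordinate, sorted with cumulative weight:
  y=0 (Delta, w=75) cum 75
  y=2 (Epsilon, w=45) cum 120
  y=4 (Alpha, w=55) cum 175  ← median
  y=8 (Gamma, w=30) cum 205
  y=9 (Zeta, w=2) cum 207
  y=11 (Beta, w=100) cum 307
⇒ y* = 4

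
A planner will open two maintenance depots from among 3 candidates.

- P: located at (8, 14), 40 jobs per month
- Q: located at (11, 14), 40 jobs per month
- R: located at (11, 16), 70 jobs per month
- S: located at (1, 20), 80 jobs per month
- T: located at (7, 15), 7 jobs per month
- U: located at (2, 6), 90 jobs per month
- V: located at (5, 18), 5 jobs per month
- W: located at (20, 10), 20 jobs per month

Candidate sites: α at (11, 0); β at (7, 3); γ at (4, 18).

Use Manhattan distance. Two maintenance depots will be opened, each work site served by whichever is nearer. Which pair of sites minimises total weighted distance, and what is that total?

Evaluate every pair (each demand assigned to the nearer of the two):
  {β, γ}: total = 2957
  {α, γ}: total = 3477
  {α, β}: total = 5269
Best pair: {β, γ} with total 2957.

{β, γ}, total 2957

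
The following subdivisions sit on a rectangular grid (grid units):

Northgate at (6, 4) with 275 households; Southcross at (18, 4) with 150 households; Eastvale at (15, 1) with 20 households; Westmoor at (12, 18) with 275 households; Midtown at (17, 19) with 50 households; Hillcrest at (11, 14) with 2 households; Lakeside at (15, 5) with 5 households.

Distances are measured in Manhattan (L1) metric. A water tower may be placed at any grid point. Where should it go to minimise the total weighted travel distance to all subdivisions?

(12, 4)

Manhattan distance separates: Σwᵢ(|x−xᵢ|+|y−yᵢ|) = Σwᵢ|x−xᵢ| + Σwᵢ|y−yᵢ|, so x and y are optimised independently as 1-D weighted medians.
Total weight W = 777; half = 388.5.
x-coordinate, sorted with cumulative weight:
  x=6 (Northgate, w=275) cum 275
  x=11 (Hillcrest, w=2) cum 277
  x=12 (Westmoor, w=275) cum 552  ← median
  x=15 (Eastvale, w=20) cum 572
  x=15 (Lakeside, w=5) cum 577
  x=17 (Midtown, w=50) cum 627
  x=18 (Southcross, w=150) cum 777
⇒ x* = 12
y-coordinate, sorted with cumulative weight:
  y=1 (Eastvale, w=20) cum 20
  y=4 (Northgate, w=275) cum 295
  y=4 (Southcross, w=150) cum 445  ← median
  y=5 (Lakeside, w=5) cum 450
  y=14 (Hillcrest, w=2) cum 452
  y=18 (Westmoor, w=275) cum 727
  y=19 (Midtown, w=50) cum 777
⇒ y* = 4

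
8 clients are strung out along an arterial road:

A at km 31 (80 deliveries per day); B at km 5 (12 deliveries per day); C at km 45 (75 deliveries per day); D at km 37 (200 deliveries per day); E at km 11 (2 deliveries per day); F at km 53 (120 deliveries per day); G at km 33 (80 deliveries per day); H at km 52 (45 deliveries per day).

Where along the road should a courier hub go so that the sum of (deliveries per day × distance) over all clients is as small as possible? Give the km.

For a sum of weighted absolute distances on a line, the optimum is the weighted median (not the mean). Total weight W = 614; half-weight = 307.
Sort by position and accumulate weight:
  km 5 (B, w=12) → cum 12
  km 11 (E, w=2) → cum 14
  km 31 (A, w=80) → cum 94
  km 33 (G, w=80) → cum 174
  km 37 (D, w=200) → cum 374  ≥ 307 → median here
  km 45 (C, w=75) → cum 449
  km 52 (H, w=45) → cum 494
  km 53 (F, w=120) → cum 614
Optimal location: km 37.

x = 37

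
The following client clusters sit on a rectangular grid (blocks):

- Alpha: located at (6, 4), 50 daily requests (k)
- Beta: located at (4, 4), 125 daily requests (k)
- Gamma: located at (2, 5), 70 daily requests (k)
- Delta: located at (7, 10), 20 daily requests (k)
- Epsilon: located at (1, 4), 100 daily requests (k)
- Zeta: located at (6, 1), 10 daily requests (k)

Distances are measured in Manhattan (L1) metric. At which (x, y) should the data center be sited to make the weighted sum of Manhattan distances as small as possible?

(4, 4)

Manhattan distance separates: Σwᵢ(|x−xᵢ|+|y−yᵢ|) = Σwᵢ|x−xᵢ| + Σwᵢ|y−yᵢ|, so x and y are optimised independently as 1-D weighted medians.
Total weight W = 375; half = 187.5.
x-coordinate, sorted with cumulative weight:
  x=1 (Epsilon, w=100) cum 100
  x=2 (Gamma, w=70) cum 170
  x=4 (Beta, w=125) cum 295  ← median
  x=6 (Alpha, w=50) cum 345
  x=6 (Zeta, w=10) cum 355
  x=7 (Delta, w=20) cum 375
⇒ x* = 4
y-coordinate, sorted with cumulative weight:
  y=1 (Zeta, w=10) cum 10
  y=4 (Alpha, w=50) cum 60
  y=4 (Beta, w=125) cum 185
  y=4 (Epsilon, w=100) cum 285  ← median
  y=5 (Gamma, w=70) cum 355
  y=10 (Delta, w=20) cum 375
⇒ y* = 4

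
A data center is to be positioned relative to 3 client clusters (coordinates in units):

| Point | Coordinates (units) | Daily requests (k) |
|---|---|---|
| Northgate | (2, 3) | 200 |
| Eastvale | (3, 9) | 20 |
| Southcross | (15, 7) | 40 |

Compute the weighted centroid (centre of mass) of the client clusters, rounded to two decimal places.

The minimiser of Σwᵢ‖p−pᵢ‖² is the weighted centroid p* = (Σwᵢpᵢ)/(Σwᵢ).
Σwᵢ = 260.
Σwᵢxᵢ = 200·2 + 20·3 + 40·15 = 1060.
Σwᵢyᵢ = 200·3 + 20·9 + 40·7 = 1060.
x* = 1060/260 = 4.08, y* = 1060/260 = 4.08.

(4.08, 4.08)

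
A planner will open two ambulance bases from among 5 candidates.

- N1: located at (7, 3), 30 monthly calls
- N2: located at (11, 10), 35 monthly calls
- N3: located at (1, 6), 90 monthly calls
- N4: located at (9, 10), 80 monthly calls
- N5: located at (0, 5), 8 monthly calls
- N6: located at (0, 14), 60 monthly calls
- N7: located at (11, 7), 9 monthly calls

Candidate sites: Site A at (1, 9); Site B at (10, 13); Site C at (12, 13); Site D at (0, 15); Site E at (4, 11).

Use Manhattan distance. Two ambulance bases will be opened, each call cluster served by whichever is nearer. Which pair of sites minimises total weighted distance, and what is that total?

Evaluate every pair (each demand assigned to the nearer of the two):
  {Site A, Site B}: total = 1553
  {Site A, Site C}: total = 1713
  {Site A, Site E}: total = 1859
  {Site A, Site D}: total = 1943
  {Site B, Site D}: total = 1953
  {Site D, Site E}: total = 2049
  {Site B, Site E}: total = 2073
  {Site C, Site D}: total = 2173
  {Site C, Site E}: total = 2233
  {Site B, Site C}: total = 3157
Best pair: {Site A, Site B} with total 1553.

{Site A, Site B}, total 1553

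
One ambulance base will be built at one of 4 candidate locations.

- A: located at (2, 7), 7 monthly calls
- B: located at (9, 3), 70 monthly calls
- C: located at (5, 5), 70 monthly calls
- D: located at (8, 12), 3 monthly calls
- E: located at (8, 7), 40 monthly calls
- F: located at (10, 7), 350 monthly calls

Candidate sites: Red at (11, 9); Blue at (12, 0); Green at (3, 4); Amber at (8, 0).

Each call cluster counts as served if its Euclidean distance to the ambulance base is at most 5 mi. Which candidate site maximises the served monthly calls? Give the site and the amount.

Coverage radius r = 5 mi; a point is covered iff (Δx)²+(Δy)² ≤ 5² = 25.
  Red (11, 9): covers {D, E, F} → 393
  Blue (12, 0): covers {B} → 70
  Green (3, 4): covers {A, C} → 77
  Amber (8, 0): covers {B} → 70
Maximum coverage at Red: 393 monthly calls.

Red, covering 393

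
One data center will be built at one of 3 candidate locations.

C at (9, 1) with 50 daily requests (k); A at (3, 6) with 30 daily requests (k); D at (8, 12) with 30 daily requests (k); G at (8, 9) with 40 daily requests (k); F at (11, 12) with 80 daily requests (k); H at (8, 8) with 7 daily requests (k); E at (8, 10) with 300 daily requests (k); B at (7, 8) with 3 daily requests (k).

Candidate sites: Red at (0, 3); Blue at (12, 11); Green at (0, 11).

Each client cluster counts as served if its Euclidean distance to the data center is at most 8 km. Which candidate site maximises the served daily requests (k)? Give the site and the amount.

Coverage radius r = 8 km; a point is covered iff (Δx)²+(Δy)² ≤ 8² = 64.
  Red (0, 3): covers {A} → 30
  Blue (12, 11): covers {D, G, F, H, E, B} → 460
  Green (0, 11): covers {A, B} → 33
Maximum coverage at Blue: 460 daily requests (k).

Blue, covering 460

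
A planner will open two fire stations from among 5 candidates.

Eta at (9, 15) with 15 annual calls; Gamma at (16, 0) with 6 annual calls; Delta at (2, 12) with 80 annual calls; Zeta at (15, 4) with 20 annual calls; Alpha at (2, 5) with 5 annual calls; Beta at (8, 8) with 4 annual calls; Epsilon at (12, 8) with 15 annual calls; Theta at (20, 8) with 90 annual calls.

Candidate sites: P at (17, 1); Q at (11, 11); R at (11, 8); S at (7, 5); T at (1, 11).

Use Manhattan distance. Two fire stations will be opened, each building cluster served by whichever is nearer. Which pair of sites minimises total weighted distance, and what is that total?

{R, T}, total 1405

Evaluate every pair (each demand assigned to the nearer of the two):
  {R, T}: total = 1405
  {P, T}: total = 1607
  {Q, T}: total = 1765
  {Q, R}: total = 2025
  {P, Q}: total = 2061
  {P, R}: total = 2184
  {R, S}: total = 2195
  {S, T}: total = 2205
  {P, S}: total = 2313
  {Q, S}: total = 2335
Best pair: {R, T} with total 1405.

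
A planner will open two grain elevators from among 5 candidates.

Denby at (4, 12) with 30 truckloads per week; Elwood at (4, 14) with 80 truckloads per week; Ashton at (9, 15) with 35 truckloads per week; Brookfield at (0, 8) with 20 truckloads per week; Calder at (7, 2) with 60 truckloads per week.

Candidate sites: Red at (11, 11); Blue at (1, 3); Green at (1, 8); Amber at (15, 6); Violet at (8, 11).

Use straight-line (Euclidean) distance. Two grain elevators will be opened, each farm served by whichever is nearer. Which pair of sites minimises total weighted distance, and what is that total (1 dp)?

{Blue, Violet}, total 1134.9

Evaluate every pair (each demand assigned to the nearer of the two):
  {Blue, Violet}: total = 1134.9
  {Green, Violet}: total = 1197.1
  {Red, Green}: total = 1372.3
  {Amber, Violet}: total = 1375.5
  {Red, Violet}: total = 1382.2
  {Blue, Green}: total = 1443.7
  {Red, Blue}: total = 1444.9
  {Green, Amber}: total = 1587.8
  {Red, Amber}: total = 1742.6
  {Blue, Amber}: total = 2042.3
Best pair: {Blue, Violet} with total 1134.9.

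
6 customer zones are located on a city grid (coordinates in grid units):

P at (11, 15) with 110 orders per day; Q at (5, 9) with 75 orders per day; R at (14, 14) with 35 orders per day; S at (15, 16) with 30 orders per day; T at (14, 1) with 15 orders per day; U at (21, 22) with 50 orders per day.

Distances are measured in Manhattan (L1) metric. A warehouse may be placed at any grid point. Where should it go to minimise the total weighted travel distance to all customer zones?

Manhattan distance separates: Σwᵢ(|x−xᵢ|+|y−yᵢ|) = Σwᵢ|x−xᵢ| + Σwᵢ|y−yᵢ|, so x and y are optimised independently as 1-D weighted medians.
Total weight W = 315; half = 157.5.
x-coordinate, sorted with cumulative weight:
  x=5 (Q, w=75) cum 75
  x=11 (P, w=110) cum 185  ← median
  x=14 (R, w=35) cum 220
  x=14 (T, w=15) cum 235
  x=15 (S, w=30) cum 265
  x=21 (U, w=50) cum 315
⇒ x* = 11
y-coordinate, sorted with cumulative weight:
  y=1 (T, w=15) cum 15
  y=9 (Q, w=75) cum 90
  y=14 (R, w=35) cum 125
  y=15 (P, w=110) cum 235  ← median
  y=16 (S, w=30) cum 265
  y=22 (U, w=50) cum 315
⇒ y* = 15

(11, 15)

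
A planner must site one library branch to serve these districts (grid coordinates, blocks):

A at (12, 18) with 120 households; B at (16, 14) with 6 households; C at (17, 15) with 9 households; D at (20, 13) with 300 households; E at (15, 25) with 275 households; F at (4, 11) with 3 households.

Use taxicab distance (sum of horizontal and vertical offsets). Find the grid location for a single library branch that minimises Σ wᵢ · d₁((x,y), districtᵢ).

Manhattan distance separates: Σwᵢ(|x−xᵢ|+|y−yᵢ|) = Σwᵢ|x−xᵢ| + Σwᵢ|y−yᵢ|, so x and y are optimised independently as 1-D weighted medians.
Total weight W = 713; half = 356.5.
x-coordinate, sorted with cumulative weight:
  x=4 (F, w=3) cum 3
  x=12 (A, w=120) cum 123
  x=15 (E, w=275) cum 398  ← median
  x=16 (B, w=6) cum 404
  x=17 (C, w=9) cum 413
  x=20 (D, w=300) cum 713
⇒ x* = 15
y-coordinate, sorted with cumulative weight:
  y=11 (F, w=3) cum 3
  y=13 (D, w=300) cum 303
  y=14 (B, w=6) cum 309
  y=15 (C, w=9) cum 318
  y=18 (A, w=120) cum 438  ← median
  y=25 (E, w=275) cum 713
⇒ y* = 18

(15, 18)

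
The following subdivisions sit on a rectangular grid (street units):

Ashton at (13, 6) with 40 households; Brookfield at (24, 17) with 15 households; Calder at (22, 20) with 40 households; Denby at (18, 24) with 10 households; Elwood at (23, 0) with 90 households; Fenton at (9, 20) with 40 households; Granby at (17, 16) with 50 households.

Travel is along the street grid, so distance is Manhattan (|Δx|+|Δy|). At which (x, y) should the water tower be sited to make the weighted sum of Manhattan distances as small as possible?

(22, 16)

Manhattan distance separates: Σwᵢ(|x−xᵢ|+|y−yᵢ|) = Σwᵢ|x−xᵢ| + Σwᵢ|y−yᵢ|, so x and y are optimised independently as 1-D weighted medians.
Total weight W = 285; half = 142.5.
x-coordinate, sorted with cumulative weight:
  x=9 (Fenton, w=40) cum 40
  x=13 (Ashton, w=40) cum 80
  x=17 (Granby, w=50) cum 130
  x=18 (Denby, w=10) cum 140
  x=22 (Calder, w=40) cum 180  ← median
  x=23 (Elwood, w=90) cum 270
  x=24 (Brookfield, w=15) cum 285
⇒ x* = 22
y-coordinate, sorted with cumulative weight:
  y=0 (Elwood, w=90) cum 90
  y=6 (Ashton, w=40) cum 130
  y=16 (Granby, w=50) cum 180  ← median
  y=17 (Brookfield, w=15) cum 195
  y=20 (Calder, w=40) cum 235
  y=20 (Fenton, w=40) cum 275
  y=24 (Denby, w=10) cum 285
⇒ y* = 16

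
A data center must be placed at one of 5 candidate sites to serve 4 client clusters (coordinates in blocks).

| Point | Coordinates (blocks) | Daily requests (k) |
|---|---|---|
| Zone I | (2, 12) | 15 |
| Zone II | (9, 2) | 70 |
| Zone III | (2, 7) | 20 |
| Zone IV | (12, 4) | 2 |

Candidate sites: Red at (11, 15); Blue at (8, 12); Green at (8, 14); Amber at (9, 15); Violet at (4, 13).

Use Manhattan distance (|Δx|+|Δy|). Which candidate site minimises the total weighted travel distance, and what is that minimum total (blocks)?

Blue, total 1104 blocks

Total weighted distance at each candidate:
  Red (11, 15): total = 1594
  Blue (8, 12): total = 1104
  Green (8, 14): total = 1318
  Amber (9, 15): total = 1388
  Violet (4, 13): total = 1359
Minimum is at Blue with total 1104 blocks.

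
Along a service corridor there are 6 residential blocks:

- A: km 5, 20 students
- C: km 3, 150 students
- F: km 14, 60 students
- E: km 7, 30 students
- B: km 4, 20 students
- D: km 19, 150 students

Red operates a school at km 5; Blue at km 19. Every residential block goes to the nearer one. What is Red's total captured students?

The indifferent point is the midpoint (5+19)/2 = 12; residential blocks left of it (closer to Red at 5) go to Red, those right go to Blue.
  C at 3 (w=150) → Red
  B at 4 (w=20) → Red
  A at 5 (w=20) → Red
  E at 7 (w=30) → Red
  F at 14 (w=60) → Blue
  D at 19 (w=150) → Blue
Red captures 220; Blue captures 210.

220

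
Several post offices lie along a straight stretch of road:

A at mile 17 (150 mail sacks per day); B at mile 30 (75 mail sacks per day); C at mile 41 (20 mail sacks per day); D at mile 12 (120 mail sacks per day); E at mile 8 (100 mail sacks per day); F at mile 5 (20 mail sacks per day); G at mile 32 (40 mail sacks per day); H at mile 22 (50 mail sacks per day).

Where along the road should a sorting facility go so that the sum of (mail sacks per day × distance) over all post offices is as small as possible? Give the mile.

For a sum of weighted absolute distances on a line, the optimum is the weighted median (not the mean). Total weight W = 575; half-weight = 287.5.
Sort by position and accumulate weight:
  mile 5 (F, w=20) → cum 20
  mile 8 (E, w=100) → cum 120
  mile 12 (D, w=120) → cum 240
  mile 17 (A, w=150) → cum 390  ≥ 287.5 → median here
  mile 22 (H, w=50) → cum 440
  mile 30 (B, w=75) → cum 515
  mile 32 (G, w=40) → cum 555
  mile 41 (C, w=20) → cum 575
Optimal location: mile 17.

x = 17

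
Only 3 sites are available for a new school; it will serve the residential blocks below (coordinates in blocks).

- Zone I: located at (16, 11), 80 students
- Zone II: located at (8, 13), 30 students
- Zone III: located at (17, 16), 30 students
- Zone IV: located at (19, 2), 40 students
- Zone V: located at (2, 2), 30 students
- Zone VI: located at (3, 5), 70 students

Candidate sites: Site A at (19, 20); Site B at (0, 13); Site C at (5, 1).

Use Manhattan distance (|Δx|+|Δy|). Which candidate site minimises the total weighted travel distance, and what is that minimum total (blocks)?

Total weighted distance at each candidate:
  Site A (19, 20): total = 5620
  Site B (0, 13): total = 4640
  Site C (5, 1): total = 4080
Minimum is at Site C with total 4080 blocks.

Site C, total 4080 blocks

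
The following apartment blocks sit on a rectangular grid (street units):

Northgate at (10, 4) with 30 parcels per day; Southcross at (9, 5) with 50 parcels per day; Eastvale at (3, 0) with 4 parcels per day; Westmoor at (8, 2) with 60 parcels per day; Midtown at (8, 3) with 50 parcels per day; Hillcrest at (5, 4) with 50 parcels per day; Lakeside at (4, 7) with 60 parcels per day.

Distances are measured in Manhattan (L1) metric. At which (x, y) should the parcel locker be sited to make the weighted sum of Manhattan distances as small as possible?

(8, 4)

Manhattan distance separates: Σwᵢ(|x−xᵢ|+|y−yᵢ|) = Σwᵢ|x−xᵢ| + Σwᵢ|y−yᵢ|, so x and y are optimised independently as 1-D weighted medians.
Total weight W = 304; half = 152.
x-coordinate, sorted with cumulative weight:
  x=3 (Eastvale, w=4) cum 4
  x=4 (Lakeside, w=60) cum 64
  x=5 (Hillcrest, w=50) cum 114
  x=8 (Westmoor, w=60) cum 174  ← median
  x=8 (Midtown, w=50) cum 224
  x=9 (Southcross, w=50) cum 274
  x=10 (Northgate, w=30) cum 304
⇒ x* = 8
y-coordinate, sorted with cumulative weight:
  y=0 (Eastvale, w=4) cum 4
  y=2 (Westmoor, w=60) cum 64
  y=3 (Midtown, w=50) cum 114
  y=4 (Northgate, w=30) cum 144
  y=4 (Hillcrest, w=50) cum 194  ← median
  y=5 (Southcross, w=50) cum 244
  y=7 (Lakeside, w=60) cum 304
⇒ y* = 4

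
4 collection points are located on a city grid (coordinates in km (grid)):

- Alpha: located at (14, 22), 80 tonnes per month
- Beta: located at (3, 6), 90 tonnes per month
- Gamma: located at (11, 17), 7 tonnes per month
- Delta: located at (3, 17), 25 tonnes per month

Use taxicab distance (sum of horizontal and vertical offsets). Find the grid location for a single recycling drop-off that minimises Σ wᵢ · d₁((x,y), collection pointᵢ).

(3, 17)

Manhattan distance separates: Σwᵢ(|x−xᵢ|+|y−yᵢ|) = Σwᵢ|x−xᵢ| + Σwᵢ|y−yᵢ|, so x and y are optimised independently as 1-D weighted medians.
Total weight W = 202; half = 101.
x-coordinate, sorted with cumulative weight:
  x=3 (Beta, w=90) cum 90
  x=3 (Delta, w=25) cum 115  ← median
  x=11 (Gamma, w=7) cum 122
  x=14 (Alpha, w=80) cum 202
⇒ x* = 3
y-coordinate, sorted with cumulative weight:
  y=6 (Beta, w=90) cum 90
  y=17 (Gamma, w=7) cum 97
  y=17 (Delta, w=25) cum 122  ← median
  y=22 (Alpha, w=80) cum 202
⇒ y* = 17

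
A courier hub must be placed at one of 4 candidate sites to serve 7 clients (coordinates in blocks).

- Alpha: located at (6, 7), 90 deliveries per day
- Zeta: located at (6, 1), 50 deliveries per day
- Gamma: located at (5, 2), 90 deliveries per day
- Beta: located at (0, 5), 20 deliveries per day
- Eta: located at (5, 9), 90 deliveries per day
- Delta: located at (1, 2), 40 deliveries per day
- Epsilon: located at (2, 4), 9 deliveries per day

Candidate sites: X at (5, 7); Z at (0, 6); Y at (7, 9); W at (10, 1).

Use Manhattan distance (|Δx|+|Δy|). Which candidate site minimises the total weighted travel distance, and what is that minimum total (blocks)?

X, total 1624 blocks

Total weighted distance at each candidate:
  X (5, 7): total = 1624
  Z (0, 6): total = 2966
  Y (7, 9): total = 2540
  W (10, 1): total = 3589
Minimum is at X with total 1624 blocks.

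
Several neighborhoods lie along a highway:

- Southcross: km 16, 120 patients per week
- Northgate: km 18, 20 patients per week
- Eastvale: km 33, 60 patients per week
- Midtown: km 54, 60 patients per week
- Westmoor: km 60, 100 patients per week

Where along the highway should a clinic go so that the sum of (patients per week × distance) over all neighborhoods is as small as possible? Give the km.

x = 33

For a sum of weighted absolute distances on a line, the optimum is the weighted median (not the mean). Total weight W = 360; half-weight = 180.
Sort by position and accumulate weight:
  km 16 (Southcross, w=120) → cum 120
  km 18 (Northgate, w=20) → cum 140
  km 33 (Eastvale, w=60) → cum 200  ≥ 180 → median here
  km 54 (Midtown, w=60) → cum 260
  km 60 (Westmoor, w=100) → cum 360
Optimal location: km 33.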